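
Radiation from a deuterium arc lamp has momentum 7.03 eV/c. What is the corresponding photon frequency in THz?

Take h = 6.62607015e-34 J·s, c = 2.99792458e8 m/s, 1 eV = 1.602176634e-19 J.
First convert: p = 7.03 eV/c = 3.7570e-27 kg·m/s.
Since f = pc/h for a photon, f = 1.700e15 Hz.
Converting to THz: f = 1700 THz ≈ 1700 THz.

1700 THz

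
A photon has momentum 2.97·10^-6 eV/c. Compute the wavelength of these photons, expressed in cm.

41.7 cm

Take h = 6.62607015·10^-34 J·s, c = 2.99792458·10^8 m/s, 1 eV = 1.602176634·10^-19 J.
First convert: p = 2.97·10^-6 eV/c = 1.5873·10^-33 kg·m/s.
The photon relation is λ = h/p, giving λ = 0.4175 m.
Converting to cm: λ = 41.75 cm ≈ 41.7 cm.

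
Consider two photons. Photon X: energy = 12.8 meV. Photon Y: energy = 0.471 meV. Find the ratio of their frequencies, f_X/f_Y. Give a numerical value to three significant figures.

27.2

f_X = 3.095 × 10^12 Hz (from energy = 12.8 meV, via f = E/h).
f_Y = 1.139 × 10^11 Hz (from energy = 0.471 meV, via f = E/h).
Ratio = 3.095 × 10^12 / 1.139 × 10^11 = 27.2.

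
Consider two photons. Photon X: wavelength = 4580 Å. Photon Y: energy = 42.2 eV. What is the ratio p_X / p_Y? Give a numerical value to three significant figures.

0.0641

p_X = 1.447e-27 kg·m/s (from wavelength = 4580 Å, via p = h/λ).
p_Y = 2.255e-26 kg·m/s (from energy = 42.2 eV, via p = E/c).
Ratio = 1.447e-27 / 2.255e-26 = 0.0641.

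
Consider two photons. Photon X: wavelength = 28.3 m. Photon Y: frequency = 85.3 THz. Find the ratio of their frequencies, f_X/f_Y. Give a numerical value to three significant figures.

1.24 × 10^-7

f_X = 1.059 × 10^7 Hz (from wavelength = 28.3 m, via f = c/λ).
f_Y = 8.530 × 10^13 Hz (from frequency = 85.3 THz, via f given directly).
Ratio = 1.059 × 10^7 / 8.530 × 10^13 = 1.24 × 10^-7.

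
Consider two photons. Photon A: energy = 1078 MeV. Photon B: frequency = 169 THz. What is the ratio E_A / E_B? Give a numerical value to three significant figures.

E_A = 1.727 × 10^-10 J (from energy = 1078 MeV, via E given directly).
E_B = 1.120 × 10^-19 J (from frequency = 169 THz, via E = hf).
Ratio = 1.727 × 10^-10 / 1.120 × 10^-19 = 1.54 × 10^9.

1.54 × 10^9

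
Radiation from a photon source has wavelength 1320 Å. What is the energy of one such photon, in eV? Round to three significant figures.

9.39 eV

Use h = 6.62607015·10^-34 J·s, c = 2.99792458·10^8 m/s, 1 eV = 1.602176634·10^-19 J.
Convert to SI: λ = 1320 Å = 1.32·10^-7 m.
The photon relation is E = hc/λ, giving E = 1.505·10^-18 J.
Converting to eV: E = 9.393 eV ≈ 9.39 eV.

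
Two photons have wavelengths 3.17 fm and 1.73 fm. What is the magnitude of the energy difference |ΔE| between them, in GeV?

0.326 GeV

Using E = hc/λ: E₁ = 6.266e-11 J, E₂ = 1.148e-10 J.
|ΔE| = |6.266e-11 − 1.148e-10| = 5.22e-11 J = 0.326 GeV.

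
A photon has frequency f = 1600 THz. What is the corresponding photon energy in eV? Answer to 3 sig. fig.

6.62 eV

Take h = 6.62607015e-34 J·s, 1 eV = 1.602176634e-19 J.
Convert to SI: f = 1600 THz = 1.6e15 Hz.
The photon relation is E = hf, giving E = 1.060e-18 J.
Converting to eV: E = 6.617 eV ≈ 6.62 eV.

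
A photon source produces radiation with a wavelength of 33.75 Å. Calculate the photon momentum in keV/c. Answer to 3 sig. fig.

0.367 keV/c

(h = 6.62607015e-34 J·s, c = 2.99792458e8 m/s, 1 eV = 1.602176634e-19 J.)
Convert to SI: λ = 33.75 Å = 3.375e-9 m.
Apply p = h/λ: p = 1.963e-25 kg·m/s.
Converting to keV/c: p = 0.3674 keV/c ≈ 0.367 keV/c.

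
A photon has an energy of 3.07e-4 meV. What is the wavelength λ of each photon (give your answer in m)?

4.04 m

In SI units: E = 3.07e-4 meV = 4.9187e-26 J.
For a photon λ = hc/E, so λ = 4.039 m.
So λ ≈ 4.04 m.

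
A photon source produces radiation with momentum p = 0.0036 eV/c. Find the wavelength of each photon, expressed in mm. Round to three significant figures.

0.344 mm

In SI units: p = 0.0036 eV/c = 1.9239e-30 kg·m/s.
For a photon λ = h/p, so λ = 3.444e-4 m.
Converting to mm: λ = 0.3444 mm ≈ 0.344 mm.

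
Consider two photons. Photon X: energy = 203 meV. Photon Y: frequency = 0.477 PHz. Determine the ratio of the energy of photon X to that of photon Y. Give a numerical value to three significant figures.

0.103

E_X = 3.252 × 10^-20 J (from energy = 203 meV, via E given directly).
E_Y = 3.161 × 10^-19 J (from frequency = 0.477 PHz, via E = hf).
Ratio = 3.252 × 10^-20 / 3.161 × 10^-19 = 0.103.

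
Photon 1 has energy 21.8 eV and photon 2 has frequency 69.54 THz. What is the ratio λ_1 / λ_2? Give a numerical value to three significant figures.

λ_1 = 5.687 × 10^-8 m (from energy = 21.8 eV, via λ = hc/E).
λ_2 = 4.311 × 10^-6 m (from frequency = 69.54 THz, via λ = c/f).
Ratio = 5.687 × 10^-8 / 4.311 × 10^-6 = 0.0132.

0.0132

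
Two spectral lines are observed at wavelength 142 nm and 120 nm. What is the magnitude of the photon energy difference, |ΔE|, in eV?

Using E = hc/λ: E₁ = 1.399e-18 J, E₂ = 1.655e-18 J.
|ΔE| = |1.399e-18 − 1.655e-18| = 2.56e-19 J = 1.60 eV.

1.60 eV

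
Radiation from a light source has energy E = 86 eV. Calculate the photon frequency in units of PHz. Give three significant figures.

20.8 PHz

In SI units: E = 86 eV = 1.3779·10^-17 J.
The photon relation is f = E/h, giving f = 2.079·10^16 Hz.
Converting to PHz: f = 20.79 PHz ≈ 20.8 PHz.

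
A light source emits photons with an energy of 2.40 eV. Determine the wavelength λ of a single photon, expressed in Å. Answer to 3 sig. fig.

5170 Å

Take h = 6.62607015 × 10^-34 J·s, c = 2.99792458 × 10^8 m/s, 1 eV = 1.602176634 × 10^-19 J.
In SI units: E = 2.40 eV = 3.8452 × 10^-19 J.
For a photon λ = hc/E, so λ = 5.166 × 10^-7 m.
Converting to Å: λ = 5166 Å ≈ 5170 Å.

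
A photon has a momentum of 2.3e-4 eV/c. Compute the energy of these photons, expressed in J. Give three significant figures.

3.69e-23 J

(c = 2.99792458e8 m/s, 1 eV = 1.602176634e-19 J.)
First convert: p = 2.3e-4 eV/c = 1.2292e-31 kg·m/s.
Since E = pc for a photon, E = 3.685e-23 J.
So E ≈ 3.69e-23 J.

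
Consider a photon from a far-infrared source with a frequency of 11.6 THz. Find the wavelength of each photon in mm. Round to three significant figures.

0.0258 mm

Take c = 2.99792458e8 m/s.
First convert: f = 11.6 THz = 1.16e13 Hz.
The photon relation is λ = c/f, giving λ = 2.584e-5 m.
Converting to mm: λ = 0.02584 mm ≈ 0.0258 mm.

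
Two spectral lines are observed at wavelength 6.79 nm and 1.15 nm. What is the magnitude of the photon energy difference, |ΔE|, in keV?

0.896 keV

Using E = hc/λ: E₁ = 2.926·10^-17 J, E₂ = 1.727·10^-16 J.
|ΔE| = |2.926·10^-17 − 1.727·10^-16| = 1.43·10^-16 J = 0.896 keV.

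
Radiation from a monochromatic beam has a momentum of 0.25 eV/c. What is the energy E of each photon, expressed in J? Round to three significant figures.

4.01 × 10^-20 J

Use c = 2.99792458 × 10^8 m/s, 1 eV = 1.602176634 × 10^-19 J.
In SI units: p = 0.25 eV/c = 1.3361 × 10^-28 kg·m/s.
The photon relation is E = pc, giving E = 4.005 × 10^-20 J.
So E ≈ 4.01 × 10^-20 J.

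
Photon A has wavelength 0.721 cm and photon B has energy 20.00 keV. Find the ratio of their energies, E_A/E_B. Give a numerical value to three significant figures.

E_A = 2.755·10^-23 J (from wavelength = 0.721 cm, via E = hc/λ).
E_B = 3.204·10^-15 J (from energy = 20.00 keV, via E given directly).
Ratio = 2.755·10^-23 / 3.204·10^-15 = 8.60·10^-9.

8.60·10^-9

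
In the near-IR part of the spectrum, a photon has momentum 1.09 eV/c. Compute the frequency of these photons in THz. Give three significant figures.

In SI units: p = 1.09 eV/c = 5.8253·10^-28 kg·m/s.
Apply f = pc/h: f = 2.636·10^14 Hz.
Converting to THz: f = 263.6 THz ≈ 264 THz.

264 THz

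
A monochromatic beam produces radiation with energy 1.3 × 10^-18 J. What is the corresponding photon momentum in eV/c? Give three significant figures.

For a photon p = E/c, so p = 4.336 × 10^-27 kg·m/s.
Converting to eV/c: p = 8.114 eV/c ≈ 8.11 eV/c.

8.11 eV/c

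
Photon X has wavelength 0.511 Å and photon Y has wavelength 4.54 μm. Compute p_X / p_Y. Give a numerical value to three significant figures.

8.88e4

p_X = 1.297e-23 kg·m/s (from wavelength = 0.511 Å, via p = h/λ).
p_Y = 1.459e-28 kg·m/s (from wavelength = 4.54 μm, via p = h/λ).
Ratio = 1.297e-23 / 1.459e-28 = 8.88e4.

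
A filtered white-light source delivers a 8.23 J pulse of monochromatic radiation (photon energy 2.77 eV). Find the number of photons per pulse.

1.85 × 10^19 photons

Per-photon energy: E = 4.438 × 10^-19 J (from energy = 2.77 eV).
N = E_total / E_photon = 8.23 J / 4.438 × 10^-19 J = 1.85 × 10^19.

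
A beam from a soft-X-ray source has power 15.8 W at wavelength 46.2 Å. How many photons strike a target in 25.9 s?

9.52·10^18 photons

Total energy: E_total = P·t = 15.8 × 25.9 = 409.2 J.
Per-photon energy: E = 4.300·10^-17 J.
N = E_total / E_photon = 9.52·10^18.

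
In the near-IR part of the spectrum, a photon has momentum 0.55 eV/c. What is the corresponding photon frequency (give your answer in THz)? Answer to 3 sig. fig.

(h = 6.62607015e-34 J·s, c = 2.99792458e8 m/s, 1 eV = 1.602176634e-19 J.)
In SI units: p = 0.55 eV/c = 2.9394e-28 kg·m/s.
Apply f = pc/h: f = 1.330e14 Hz.
Converting to THz: f = 133.0 THz ≈ 133 THz.

133 THz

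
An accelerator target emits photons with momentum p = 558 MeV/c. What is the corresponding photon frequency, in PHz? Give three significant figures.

First convert: p = 558 MeV/c = 2.9821e-19 kg·m/s.
The photon relation is f = pc/h, giving f = 1.349e23 Hz.
Converting to PHz: f = 1.349e8 PHz ≈ 1.35e8 PHz.

1.35e8 PHz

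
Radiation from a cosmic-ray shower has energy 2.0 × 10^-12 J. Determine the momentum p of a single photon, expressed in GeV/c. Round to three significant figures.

The photon relation is p = E/c, giving p = 6.671 × 10^-21 kg·m/s.
Converting to GeV/c: p = 0.01248 GeV/c ≈ 0.0125 GeV/c.

0.0125 GeV/c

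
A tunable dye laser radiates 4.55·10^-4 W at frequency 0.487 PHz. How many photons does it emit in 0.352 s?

Total energy: E_total = P·t = 4.55·10^-4 × 0.352 = 1.602·10^-4 J.
Per-photon energy: E = 3.227·10^-19 J.
N = E_total / E_photon = 4.96·10^14.

4.96·10^14 photons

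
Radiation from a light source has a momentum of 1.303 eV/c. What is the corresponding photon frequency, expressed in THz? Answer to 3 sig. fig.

In SI units: p = 1.303 eV/c = 6.9636e-28 kg·m/s.
The photon relation is f = pc/h, giving f = 3.151e14 Hz.
Converting to THz: f = 315.1 THz ≈ 315 THz.

315 THz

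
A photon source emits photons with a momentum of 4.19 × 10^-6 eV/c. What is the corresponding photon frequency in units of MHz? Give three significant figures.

Use h = 6.62607015 × 10^-34 J·s, c = 2.99792458 × 10^8 m/s, 1 eV = 1.602176634 × 10^-19 J.
First convert: p = 4.19 × 10^-6 eV/c = 2.2393 × 10^-33 kg·m/s.
The photon relation is f = pc/h, giving f = 1.013 × 10^9 Hz.
Converting to MHz: f = 1013 MHz ≈ 1010 MHz.

1010 MHz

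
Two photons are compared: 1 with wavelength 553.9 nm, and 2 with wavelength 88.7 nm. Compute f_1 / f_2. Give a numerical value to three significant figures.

f_1 = 5.412e14 Hz (from wavelength = 553.9 nm, via f = c/λ).
f_2 = 3.380e15 Hz (from wavelength = 88.7 nm, via f = c/λ).
Ratio = 5.412e14 / 3.380e15 = 0.160.

0.160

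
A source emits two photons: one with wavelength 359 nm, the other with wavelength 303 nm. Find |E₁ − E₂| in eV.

Using E = hc/λ: E₁ = 5.533 × 10^-19 J, E₂ = 6.556 × 10^-19 J.
|ΔE| = |5.533 × 10^-19 − 6.556 × 10^-19| = 1.02 × 10^-19 J = 0.638 eV.

0.638 eV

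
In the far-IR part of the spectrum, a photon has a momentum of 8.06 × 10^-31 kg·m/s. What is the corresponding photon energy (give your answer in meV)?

1.51 meV

Take c = 2.99792458 × 10^8 m/s, 1 eV = 1.602176634 × 10^-19 J.
Since E = pc for a photon, E = 2.416 × 10^-22 J.
Converting to meV: E = 1.508 meV ≈ 1.51 meV.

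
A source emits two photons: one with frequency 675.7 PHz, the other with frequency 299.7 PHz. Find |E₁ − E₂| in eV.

1560 eV

Using E = hf: E₁ = 4.4772e-16 J, E₂ = 1.9858e-16 J.
|ΔE| = |4.4772e-16 − 1.9858e-16| = 2.49e-16 J = 1560 eV.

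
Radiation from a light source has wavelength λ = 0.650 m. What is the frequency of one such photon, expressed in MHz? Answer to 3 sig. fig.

461 MHz

Use c = 2.99792458e8 m/s.
Apply f = c/λ: f = 4.612e8 Hz.
Converting to MHz: f = 461.2 MHz ≈ 461 MHz.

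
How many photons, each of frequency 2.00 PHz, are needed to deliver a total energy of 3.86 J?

Per-photon energy: E = 1.325 × 10^-18 J (from frequency = 2.00 PHz).
N = E_total / E_photon = 3.86 J / 1.325 × 10^-18 J = 2.91 × 10^18.

2.91 × 10^18 photons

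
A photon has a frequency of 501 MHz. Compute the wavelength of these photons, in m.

First convert: f = 501 MHz = 5.01 × 10^8 Hz.
Apply λ = c/f: λ = 0.5984 m.
So λ ≈ 0.598 m.

0.598 m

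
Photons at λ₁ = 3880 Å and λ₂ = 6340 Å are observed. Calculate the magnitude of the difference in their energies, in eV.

Using E = hc/λ: E₁ = 5.120e-19 J, E₂ = 3.133e-19 J.
|ΔE| = |5.120e-19 − 3.133e-19| = 1.99e-19 J = 1.24 eV.

1.24 eV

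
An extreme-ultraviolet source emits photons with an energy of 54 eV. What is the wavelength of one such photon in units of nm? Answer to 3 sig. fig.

Use h = 6.62607015 × 10^-34 J·s, c = 2.99792458 × 10^8 m/s, 1 eV = 1.602176634 × 10^-19 J.
Convert to SI: E = 54 eV = 8.6518 × 10^-18 J.
Since λ = hc/E for a photon, λ = 2.296 × 10^-8 m.
Converting to nm: λ = 22.96 nm ≈ 23.0 nm.

23.0 nm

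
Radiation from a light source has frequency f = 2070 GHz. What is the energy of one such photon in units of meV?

8.56 meV

First convert: f = 2070 GHz = 2.07e12 Hz.
Apply E = hf: E = 1.372e-21 J.
Converting to meV: E = 8.561 meV ≈ 8.56 meV.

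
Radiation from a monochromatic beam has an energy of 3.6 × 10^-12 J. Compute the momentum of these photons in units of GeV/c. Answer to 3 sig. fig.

0.0225 GeV/c

Use c = 2.99792458 × 10^8 m/s, 1 eV = 1.602176634 × 10^-19 J.
The photon relation is p = E/c, giving p = 1.201 × 10^-20 kg·m/s.
Converting to GeV/c: p = 0.02247 GeV/c ≈ 0.0225 GeV/c.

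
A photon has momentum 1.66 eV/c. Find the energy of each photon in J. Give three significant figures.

Convert to SI: p = 1.66 eV/c = 8.8715 × 10^-28 kg·m/s.
The photon relation is E = pc, giving E = 2.660 × 10^-19 J.
So E ≈ 2.66 × 10^-19 J.

2.66 × 10^-19 J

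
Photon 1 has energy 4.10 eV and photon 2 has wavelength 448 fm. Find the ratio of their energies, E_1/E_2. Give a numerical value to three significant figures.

E_1 = 6.569 × 10^-19 J (from energy = 4.10 eV, via E given directly).
E_2 = 4.434 × 10^-13 J (from wavelength = 448 fm, via E = hc/λ).
Ratio = 6.569 × 10^-19 / 4.434 × 10^-13 = 1.48 × 10^-6.

1.48 × 10^-6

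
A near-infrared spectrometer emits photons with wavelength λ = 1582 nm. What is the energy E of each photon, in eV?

Take h = 6.62607015e-34 J·s, c = 2.99792458e8 m/s, 1 eV = 1.602176634e-19 J.
Convert to SI: λ = 1582 nm = 1.582e-6 m.
Since E = hc/λ for a photon, E = 1.256e-19 J.
Converting to eV: E = 0.7837 eV ≈ 0.784 eV.

0.784 eV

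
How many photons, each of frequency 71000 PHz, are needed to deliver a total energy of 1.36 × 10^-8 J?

Per-photon energy: E = 4.705 × 10^-14 J (from frequency = 71000 PHz).
N = E_total / E_photon = 1.36 × 10^-8 J / 4.705 × 10^-14 J = 2.89 × 10^5.

2.89 × 10^5 photons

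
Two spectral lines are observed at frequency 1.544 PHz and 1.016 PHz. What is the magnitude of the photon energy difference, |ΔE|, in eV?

2.18 eV

Using E = hf: E₁ = 1.0231e-18 J, E₂ = 6.7321e-19 J.
|ΔE| = |1.0231e-18 − 6.7321e-19| = 3.50e-19 J = 2.18 eV.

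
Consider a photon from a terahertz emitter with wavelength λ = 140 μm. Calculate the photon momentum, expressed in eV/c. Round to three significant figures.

(h = 6.62607015e-34 J·s, c = 2.99792458e8 m/s, 1 eV = 1.602176634e-19 J.)
In SI units: λ = 140 μm = 1.4e-4 m.
The photon relation is p = h/λ, giving p = 4.733e-30 kg·m/s.
Converting to eV/c: p = 0.008856 eV/c ≈ 8.86e-3 eV/c.

8.86e-3 eV/c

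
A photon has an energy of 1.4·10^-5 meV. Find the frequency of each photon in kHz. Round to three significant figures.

First convert: E = 1.4·10^-5 meV = 2.2430·10^-27 J.
The photon relation is f = E/h, giving f = 3.385·10^6 Hz.
Converting to kHz: f = 3385 kHz ≈ 3390 kHz.

3390 kHz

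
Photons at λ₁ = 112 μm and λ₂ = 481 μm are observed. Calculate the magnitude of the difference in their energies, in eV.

8.49e-3 eV

Using E = hc/λ: E₁ = 1.774e-21 J, E₂ = 4.130e-22 J.
|ΔE| = |1.774e-21 − 4.130e-22| = 1.36e-21 J = 8.49e-3 eV.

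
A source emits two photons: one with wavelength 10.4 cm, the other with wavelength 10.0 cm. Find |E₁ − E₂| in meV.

4.77 × 10^-4 meV

Using E = hc/λ: E₁ = 1.910 × 10^-24 J, E₂ = 1.986 × 10^-24 J.
|ΔE| = |1.910 × 10^-24 − 1.986 × 10^-24| = 7.64 × 10^-26 J = 4.77 × 10^-4 meV.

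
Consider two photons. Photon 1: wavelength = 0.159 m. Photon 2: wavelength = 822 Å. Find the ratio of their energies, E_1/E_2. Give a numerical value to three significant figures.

5.17e-7

E_1 = 1.249e-24 J (from wavelength = 0.159 m, via E = hc/λ).
E_2 = 2.417e-18 J (from wavelength = 822 Å, via E = hc/λ).
Ratio = 1.249e-24 / 2.417e-18 = 5.17e-7.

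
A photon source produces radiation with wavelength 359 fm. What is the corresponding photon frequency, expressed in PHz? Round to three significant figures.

8.35 × 10^5 PHz

First convert: λ = 359 fm = 3.59 × 10^-13 m.
For a photon f = c/λ, so f = 8.351 × 10^20 Hz.
Converting to PHz: f = 835100 PHz ≈ 8.35 × 10^5 PHz.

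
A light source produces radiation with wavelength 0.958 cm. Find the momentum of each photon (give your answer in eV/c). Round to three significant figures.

1.29·10^-4 eV/c

In SI units: λ = 0.958 cm = 0.00958 m.
The photon relation is p = h/λ, giving p = 6.917·10^-32 kg·m/s.
Converting to eV/c: p = 1.294·10^-4 eV/c ≈ 1.29·10^-4 eV/c.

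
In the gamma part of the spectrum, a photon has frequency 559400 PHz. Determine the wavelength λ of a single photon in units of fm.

536 fm

Use c = 2.99792458e8 m/s.
In SI units: f = 559400 PHz = 5.594e20 Hz.
Since λ = c/f for a photon, λ = 5.359e-13 m.
Converting to fm: λ = 535.9 fm ≈ 536 fm.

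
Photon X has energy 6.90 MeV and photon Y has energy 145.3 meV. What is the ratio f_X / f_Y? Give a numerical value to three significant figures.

f_X = 1.668e21 Hz (from energy = 6.90 MeV, via f = E/h).
f_Y = 3.513e13 Hz (from energy = 145.3 meV, via f = E/h).
Ratio = 1.668e21 / 3.513e13 = 4.75e7.

4.75e7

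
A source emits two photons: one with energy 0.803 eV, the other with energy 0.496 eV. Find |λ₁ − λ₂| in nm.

Using λ = hc/E: λ₁ = 1.544e-6 m, λ₂ = 2.500e-6 m.
|Δλ| = |1.544e-6 − 2.500e-6| = 9.56e-7 m = 956 nm.

956 nm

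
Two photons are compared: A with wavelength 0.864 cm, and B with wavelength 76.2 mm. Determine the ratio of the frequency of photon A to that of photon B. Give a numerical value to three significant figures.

8.82

f_A = 3.470 × 10^10 Hz (from wavelength = 0.864 cm, via f = c/λ).
f_B = 3.934 × 10^9 Hz (from wavelength = 76.2 mm, via f = c/λ).
Ratio = 3.470 × 10^10 / 3.934 × 10^9 = 8.82.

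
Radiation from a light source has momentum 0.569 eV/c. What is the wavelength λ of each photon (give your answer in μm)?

In SI units: p = 0.569 eV/c = 3.0409e-28 kg·m/s.
Apply λ = h/p: λ = 2.179e-6 m.
Converting to μm: λ = 2.179 μm ≈ 2.18 μm.

2.18 μm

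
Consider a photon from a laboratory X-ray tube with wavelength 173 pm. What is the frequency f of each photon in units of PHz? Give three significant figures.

Take c = 2.99792458e8 m/s.
In SI units: λ = 173 pm = 1.73e-10 m.
The photon relation is f = c/λ, giving f = 1.733e18 Hz.
Converting to PHz: f = 1733 PHz ≈ 1730 PHz.

1730 PHz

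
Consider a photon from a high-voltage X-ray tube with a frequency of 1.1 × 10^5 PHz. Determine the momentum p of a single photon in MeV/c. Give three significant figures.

0.455 MeV/c

In SI units: f = 1.1 × 10^5 PHz = 1.1 × 10^20 Hz.
For a photon p = hf/c, so p = 2.431 × 10^-22 kg·m/s.
Converting to MeV/c: p = 0.4549 MeV/c ≈ 0.455 MeV/c.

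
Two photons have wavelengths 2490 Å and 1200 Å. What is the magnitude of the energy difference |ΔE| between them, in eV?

Using E = hc/λ: E₁ = 7.9777e-19 J, E₂ = 1.6554e-18 J.
|ΔE| = |7.9777e-19 − 1.6554e-18| = 8.58e-19 J = 5.35 eV.

5.35 eV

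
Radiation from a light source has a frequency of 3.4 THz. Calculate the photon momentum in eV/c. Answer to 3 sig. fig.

0.0141 eV/c

Use h = 6.62607015e-34 J·s, c = 2.99792458e8 m/s, 1 eV = 1.602176634e-19 J.
Convert to SI: f = 3.4 THz = 3.4e12 Hz.
Since p = hf/c for a photon, p = 7.515e-30 kg·m/s.
Converting to eV/c: p = 0.01406 eV/c ≈ 0.0141 eV/c.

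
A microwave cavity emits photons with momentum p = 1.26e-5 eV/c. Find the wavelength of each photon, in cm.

9.84 cm

Convert to SI: p = 1.26e-5 eV/c = 6.7338e-33 kg·m/s.
For a photon λ = h/p, so λ = 0.09840 m.
Converting to cm: λ = 9.840 cm ≈ 9.84 cm.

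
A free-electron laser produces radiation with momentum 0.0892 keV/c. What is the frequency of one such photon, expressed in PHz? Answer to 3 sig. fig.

21.6 PHz

First convert: p = 0.0892 keV/c = 4.7671e-26 kg·m/s.
Apply f = pc/h: f = 2.157e16 Hz.
Converting to PHz: f = 21.57 PHz ≈ 21.6 PHz.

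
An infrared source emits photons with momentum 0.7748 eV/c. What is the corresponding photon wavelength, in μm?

1.60 μm

Take h = 6.62607015 × 10^-34 J·s, c = 2.99792458 × 10^8 m/s, 1 eV = 1.602176634 × 10^-19 J.
Convert to SI: p = 0.7748 eV/c = 4.1408 × 10^-28 kg·m/s.
Since λ = h/p for a photon, λ = 1.600 × 10^-6 m.
Converting to μm: λ = 1.600 μm ≈ 1.60 μm.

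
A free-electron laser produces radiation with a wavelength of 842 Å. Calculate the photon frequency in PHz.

First convert: λ = 842 Å = 8.42e-8 m.
Apply f = c/λ: f = 3.560e15 Hz.
Converting to PHz: f = 3.560 PHz ≈ 3.56 PHz.

3.56 PHz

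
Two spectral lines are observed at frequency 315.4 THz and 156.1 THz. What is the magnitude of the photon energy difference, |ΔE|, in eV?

Using E = hf: E₁ = 2.0899e-19 J, E₂ = 1.0343e-19 J.
|ΔE| = |2.0899e-19 − 1.0343e-19| = 1.06e-19 J = 0.659 eV.

0.659 eV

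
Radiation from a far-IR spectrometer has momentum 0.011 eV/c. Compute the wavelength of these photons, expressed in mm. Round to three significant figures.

0.113 mm

Use h = 6.62607015e-34 J·s, c = 2.99792458e8 m/s, 1 eV = 1.602176634e-19 J.
First convert: p = 0.011 eV/c = 5.8787e-30 kg·m/s.
For a photon λ = h/p, so λ = 1.127e-4 m.
Converting to mm: λ = 0.1127 mm ≈ 0.113 mm.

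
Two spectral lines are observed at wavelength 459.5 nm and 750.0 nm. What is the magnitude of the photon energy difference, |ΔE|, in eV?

Using E = hc/λ: E₁ = 4.3231·10^-19 J, E₂ = 2.6486·10^-19 J.
|ΔE| = |4.3231·10^-19 − 2.6486·10^-19| = 1.67·10^-19 J = 1.05 eV.

1.05 eV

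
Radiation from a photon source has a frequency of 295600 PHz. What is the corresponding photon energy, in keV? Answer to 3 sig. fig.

1220 keV

First convert: f = 295600 PHz = 2.956 × 10^20 Hz.
Since E = hf for a photon, E = 1.959 × 10^-13 J.
Converting to keV: E = 1223 keV ≈ 1220 keV.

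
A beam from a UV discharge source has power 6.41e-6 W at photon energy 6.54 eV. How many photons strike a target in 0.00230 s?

Total energy: E_total = P·t = 6.41e-6 × 0.00230 = 1.474e-8 J.
Per-photon energy: E = 1.048e-18 J.
N = E_total / E_photon = 1.41e10.

1.41e10 photons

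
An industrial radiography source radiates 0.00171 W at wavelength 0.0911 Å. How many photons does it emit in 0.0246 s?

1.93e9 photons

Total energy: E_total = P·t = 0.00171 × 0.0246 = 4.207e-5 J.
Per-photon energy: E = 2.181e-14 J.
N = E_total / E_photon = 1.93e9.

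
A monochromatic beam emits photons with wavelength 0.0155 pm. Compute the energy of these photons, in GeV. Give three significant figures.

Convert to SI: λ = 0.0155 pm = 1.55e-14 m.
Since E = hc/λ for a photon, E = 1.282e-11 J.
Converting to GeV: E = 0.07999 GeV ≈ 0.0800 GeV.

0.0800 GeV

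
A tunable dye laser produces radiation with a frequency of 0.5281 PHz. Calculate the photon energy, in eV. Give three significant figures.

Use h = 6.62607015 × 10^-34 J·s, 1 eV = 1.602176634 × 10^-19 J.
In SI units: f = 0.5281 PHz = 5.281 × 10^14 Hz.
Since E = hf for a photon, E = 3.499 × 10^-19 J.
Converting to eV: E = 2.184 eV ≈ 2.18 eV.

2.18 eV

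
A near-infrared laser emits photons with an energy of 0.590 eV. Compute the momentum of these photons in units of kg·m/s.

Convert to SI: E = 0.590 eV = 9.4528 × 10^-20 J.
The photon relation is p = E/c, giving p = 3.153 × 10^-28 kg·m/s.
So p ≈ 3.15 × 10^-28 kg·m/s.

3.15 × 10^-28 kg·m/s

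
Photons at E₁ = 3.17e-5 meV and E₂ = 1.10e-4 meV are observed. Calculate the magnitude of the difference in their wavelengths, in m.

Using λ = hc/E: λ₁ = 39.11 m, λ₂ = 11.27 m.
|Δλ| = |39.11 − 11.27| = 27.8 m.

27.8 m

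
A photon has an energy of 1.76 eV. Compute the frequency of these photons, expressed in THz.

426 THz

First convert: E = 1.76 eV = 2.8198e-19 J.
For a photon f = E/h, so f = 4.256e14 Hz.
Converting to THz: f = 425.6 THz ≈ 426 THz.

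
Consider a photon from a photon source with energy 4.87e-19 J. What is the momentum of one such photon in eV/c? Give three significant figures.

3.04 eV/c

(c = 2.99792458e8 m/s, 1 eV = 1.602176634e-19 J.)
For a photon p = E/c, so p = 1.624e-27 kg·m/s.
Converting to eV/c: p = 3.040 eV/c ≈ 3.04 eV/c.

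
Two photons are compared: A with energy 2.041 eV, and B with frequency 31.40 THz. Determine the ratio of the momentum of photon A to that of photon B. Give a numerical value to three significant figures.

15.7

p_A = 1.091 × 10^-27 kg·m/s (from energy = 2.041 eV, via p = E/c).
p_B = 6.940 × 10^-29 kg·m/s (from frequency = 31.40 THz, via p = hf/c).
Ratio = 1.091 × 10^-27 / 6.940 × 10^-29 = 15.7.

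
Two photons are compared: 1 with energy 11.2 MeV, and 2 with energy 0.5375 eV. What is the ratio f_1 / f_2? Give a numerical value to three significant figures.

2.08e7

f_1 = 2.708e21 Hz (from energy = 11.2 MeV, via f = E/h).
f_2 = 1.300e14 Hz (from energy = 0.5375 eV, via f = E/h).
Ratio = 2.708e21 / 1.300e14 = 2.08e7.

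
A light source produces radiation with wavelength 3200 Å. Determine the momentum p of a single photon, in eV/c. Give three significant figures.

3.87 eV/c

(h = 6.62607015e-34 J·s, c = 2.99792458e8 m/s, 1 eV = 1.602176634e-19 J.)
Convert to SI: λ = 3200 Å = 3.2e-7 m.
Apply p = h/λ: p = 2.071e-27 kg·m/s.
Converting to eV/c: p = 3.875 eV/c ≈ 3.87 eV/c.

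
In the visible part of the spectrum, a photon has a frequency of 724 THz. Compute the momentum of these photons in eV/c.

2.99 eV/c

(h = 6.62607015e-34 J·s, c = 2.99792458e8 m/s, 1 eV = 1.602176634e-19 J.)
Convert to SI: f = 724 THz = 7.24e14 Hz.
The photon relation is p = hf/c, giving p = 1.600e-27 kg·m/s.
Converting to eV/c: p = 2.994 eV/c ≈ 2.99 eV/c.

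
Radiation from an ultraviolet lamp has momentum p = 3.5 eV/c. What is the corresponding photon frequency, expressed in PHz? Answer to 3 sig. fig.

Take h = 6.62607015e-34 J·s, c = 2.99792458e8 m/s, 1 eV = 1.602176634e-19 J.
Convert to SI: p = 3.5 eV/c = 1.8705e-27 kg·m/s.
The photon relation is f = pc/h, giving f = 8.463e14 Hz.
Converting to PHz: f = 0.8463 PHz ≈ 0.846 PHz.

0.846 PHz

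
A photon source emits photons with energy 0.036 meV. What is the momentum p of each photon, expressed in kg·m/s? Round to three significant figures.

Convert to SI: E = 0.036 meV = 5.7678e-24 J.
Apply p = E/c: p = 1.924e-32 kg·m/s.
So p ≈ 1.92e-32 kg·m/s.

1.92e-32 kg·m/s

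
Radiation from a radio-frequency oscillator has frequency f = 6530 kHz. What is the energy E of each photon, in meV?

2.70e-5 meV

Convert to SI: f = 6530 kHz = 6.53e6 Hz.
Since E = hf for a photon, E = 4.327e-27 J.
Converting to meV: E = 2.701e-5 meV ≈ 2.70e-5 meV.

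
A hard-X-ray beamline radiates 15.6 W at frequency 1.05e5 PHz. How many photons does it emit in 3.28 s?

7.35e14 photons

Total energy: E_total = P·t = 15.6 × 3.28 = 51.17 J.
Per-photon energy: E = 6.957e-14 J.
N = E_total / E_photon = 7.35e14.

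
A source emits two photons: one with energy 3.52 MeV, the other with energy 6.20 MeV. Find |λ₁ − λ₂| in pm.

0.152 pm

Using λ = hc/E: λ₁ = 3.522 × 10^-13 m, λ₂ = 2.000 × 10^-13 m.
|Δλ| = |3.522 × 10^-13 − 2.000 × 10^-13| = 1.52 × 10^-13 m = 0.152 pm.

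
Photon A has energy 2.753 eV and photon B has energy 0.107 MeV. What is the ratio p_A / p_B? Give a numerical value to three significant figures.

p_A = 1.471 × 10^-27 kg·m/s (from energy = 2.753 eV, via p = E/c).
p_B = 5.718 × 10^-23 kg·m/s (from energy = 0.107 MeV, via p = E/c).
Ratio = 1.471 × 10^-27 / 5.718 × 10^-23 = 2.57 × 10^-5.

2.57 × 10^-5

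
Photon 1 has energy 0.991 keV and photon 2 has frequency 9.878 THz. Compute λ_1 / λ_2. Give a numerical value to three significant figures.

4.12 × 10^-5

λ_1 = 1.251 × 10^-9 m (from energy = 0.991 keV, via λ = hc/E).
λ_2 = 3.035 × 10^-5 m (from frequency = 9.878 THz, via λ = c/f).
Ratio = 1.251 × 10^-9 / 3.035 × 10^-5 = 4.12 × 10^-5.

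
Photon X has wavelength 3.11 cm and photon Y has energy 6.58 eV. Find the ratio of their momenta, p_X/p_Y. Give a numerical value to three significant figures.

p_X = 2.131e-32 kg·m/s (from wavelength = 3.11 cm, via p = h/λ).
p_Y = 3.517e-27 kg·m/s (from energy = 6.58 eV, via p = E/c).
Ratio = 2.131e-32 / 3.517e-27 = 6.06e-6.

6.06e-6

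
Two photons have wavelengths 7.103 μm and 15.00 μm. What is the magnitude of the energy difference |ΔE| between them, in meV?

91.9 meV

Using E = hc/λ: E₁ = 2.7966·10^-20 J, E₂ = 1.3243·10^-20 J.
|ΔE| = |2.7966·10^-20 − 1.3243·10^-20| = 1.47·10^-20 J = 91.9 meV.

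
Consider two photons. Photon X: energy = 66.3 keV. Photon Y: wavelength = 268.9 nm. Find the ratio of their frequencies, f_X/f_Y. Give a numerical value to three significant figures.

1.44e4

f_X = 1.603e19 Hz (from energy = 66.3 keV, via f = E/h).
f_Y = 1.115e15 Hz (from wavelength = 268.9 nm, via f = c/λ).
Ratio = 1.603e19 / 1.115e15 = 1.44e4.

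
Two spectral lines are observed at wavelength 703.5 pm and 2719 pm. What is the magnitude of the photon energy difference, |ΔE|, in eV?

1310 eV

Using E = hc/λ: E₁ = 2.8237·10^-16 J, E₂ = 7.3058·10^-17 J.
|ΔE| = |2.8237·10^-16 − 7.3058·10^-17| = 2.09·10^-16 J = 1310 eV.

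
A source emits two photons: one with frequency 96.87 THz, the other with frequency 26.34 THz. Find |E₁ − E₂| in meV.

Using E = hf: E₁ = 6.4187e-20 J, E₂ = 1.7453e-20 J.
|ΔE| = |6.4187e-20 − 1.7453e-20| = 4.67e-20 J = 292 meV.

292 meV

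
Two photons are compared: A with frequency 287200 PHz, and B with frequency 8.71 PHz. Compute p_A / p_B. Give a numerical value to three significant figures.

p_A = 6.348 × 10^-22 kg·m/s (from frequency = 287200 PHz, via p = hf/c).
p_B = 1.925 × 10^-26 kg·m/s (from frequency = 8.71 PHz, via p = hf/c).
Ratio = 6.348 × 10^-22 / 1.925 × 10^-26 = 3.30 × 10^4.

3.30 × 10^4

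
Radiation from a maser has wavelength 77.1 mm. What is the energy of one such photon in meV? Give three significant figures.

0.0161 meV

In SI units: λ = 77.1 mm = 0.0771 m.
Since E = hc/λ for a photon, E = 2.576·10^-24 J.
Converting to meV: E = 0.01608 meV ≈ 0.0161 meV.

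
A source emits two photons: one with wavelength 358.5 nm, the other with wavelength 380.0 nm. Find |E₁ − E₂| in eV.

0.196 eV

Using E = hc/λ: E₁ = 5.5410e-19 J, E₂ = 5.2275e-19 J.
|ΔE| = |5.5410e-19 − 5.2275e-19| = 3.14e-20 J = 0.196 eV.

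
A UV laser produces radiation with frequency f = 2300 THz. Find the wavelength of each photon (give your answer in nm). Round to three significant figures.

Take c = 2.99792458 × 10^8 m/s.
First convert: f = 2300 THz = 2.3 × 10^15 Hz.
The photon relation is λ = c/f, giving λ = 1.303 × 10^-7 m.
Converting to nm: λ = 130.3 nm ≈ 130 nm.

130 nm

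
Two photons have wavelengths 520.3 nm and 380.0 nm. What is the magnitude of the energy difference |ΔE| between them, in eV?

0.880 eV

Using E = hc/λ: E₁ = 3.8179 × 10^-19 J, E₂ = 5.2275 × 10^-19 J.
|ΔE| = |3.8179 × 10^-19 − 5.2275 × 10^-19| = 1.41 × 10^-19 J = 0.880 eV.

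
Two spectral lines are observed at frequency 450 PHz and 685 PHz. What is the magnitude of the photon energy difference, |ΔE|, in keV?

0.972 keV

Using E = hf: E₁ = 2.982e-16 J, E₂ = 4.539e-16 J.
|ΔE| = |2.982e-16 − 4.539e-16| = 1.56e-16 J = 0.972 keV.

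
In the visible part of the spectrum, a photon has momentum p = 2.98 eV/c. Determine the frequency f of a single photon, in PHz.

In SI units: p = 2.98 eV/c = 1.5926e-27 kg·m/s.
The photon relation is f = pc/h, giving f = 7.206e14 Hz.
Converting to PHz: f = 0.7206 PHz ≈ 0.721 PHz.

0.721 PHz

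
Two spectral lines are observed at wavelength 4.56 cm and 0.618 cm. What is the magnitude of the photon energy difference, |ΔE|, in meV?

0.173 meV

Using E = hc/λ: E₁ = 4.356 × 10^-24 J, E₂ = 3.214 × 10^-23 J.
|ΔE| = |4.356 × 10^-24 − 3.214 × 10^-23| = 2.78 × 10^-23 J = 0.173 meV.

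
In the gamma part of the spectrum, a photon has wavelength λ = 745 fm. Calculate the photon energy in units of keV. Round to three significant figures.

(h = 6.62607015·10^-34 J·s, c = 2.99792458·10^8 m/s, 1 eV = 1.602176634·10^-19 J.)
In SI units: λ = 745 fm = 7.45·10^-13 m.
Apply E = hc/λ: E = 2.666·10^-13 J.
Converting to keV: E = 1664 keV ≈ 1660 keV.

1660 keV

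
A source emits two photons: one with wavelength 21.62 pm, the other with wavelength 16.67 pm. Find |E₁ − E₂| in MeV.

Using E = hc/λ: E₁ = 9.1880 × 10^-15 J, E₂ = 1.1916 × 10^-14 J.
|ΔE| = |9.1880 × 10^-15 − 1.1916 × 10^-14| = 2.73 × 10^-15 J = 0.0170 MeV.

0.0170 MeV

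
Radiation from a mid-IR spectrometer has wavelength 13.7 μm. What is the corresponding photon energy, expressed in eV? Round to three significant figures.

0.0905 eV

In SI units: λ = 13.7 μm = 1.37e-5 m.
The photon relation is E = hc/λ, giving E = 1.450e-20 J.
Converting to eV: E = 0.09050 eV ≈ 0.0905 eV.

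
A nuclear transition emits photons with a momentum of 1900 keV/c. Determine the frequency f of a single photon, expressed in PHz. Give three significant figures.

4.59e5 PHz

Take h = 6.62607015e-34 J·s, c = 2.99792458e8 m/s, 1 eV = 1.602176634e-19 J.
First convert: p = 1900 keV/c = 1.0154e-21 kg·m/s.
For a photon f = pc/h, so f = 4.594e20 Hz.
Converting to PHz: f = 459400 PHz ≈ 4.59e5 PHz.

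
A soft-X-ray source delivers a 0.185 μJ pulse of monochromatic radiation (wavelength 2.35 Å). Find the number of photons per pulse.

2.19 × 10^8 photons

Per-photon energy: E = 8.453 × 10^-16 J (from wavelength = 2.35 Å).
N = E_total / E_photon = 1.85 × 10^-7 J / 8.453 × 10^-16 J = 2.19 × 10^8.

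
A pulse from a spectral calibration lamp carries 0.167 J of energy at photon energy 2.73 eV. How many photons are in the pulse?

3.82·10^17 photons

Per-photon energy: E = 4.374·10^-19 J (from energy = 2.73 eV).
N = E_total / E_photon = 0.167 J / 4.374·10^-19 J = 3.82·10^17.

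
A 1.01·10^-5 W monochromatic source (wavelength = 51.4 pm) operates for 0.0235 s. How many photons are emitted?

Total energy: E_total = P·t = 1.01·10^-5 × 0.0235 = 2.373·10^-7 J.
Per-photon energy: E = 3.865·10^-15 J.
N = E_total / E_photon = 6.14·10^7.

6.14·10^7 photons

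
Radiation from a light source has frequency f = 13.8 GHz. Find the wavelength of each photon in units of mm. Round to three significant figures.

21.7 mm

(c = 2.99792458 × 10^8 m/s.)
In SI units: f = 13.8 GHz = 1.38 × 10^10 Hz.
The photon relation is λ = c/f, giving λ = 0.02172 m.
Converting to mm: λ = 21.72 mm ≈ 21.7 mm.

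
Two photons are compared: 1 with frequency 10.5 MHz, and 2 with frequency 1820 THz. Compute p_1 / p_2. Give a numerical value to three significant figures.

p_1 = 2.321 × 10^-35 kg·m/s (from frequency = 10.5 MHz, via p = hf/c).
p_2 = 4.023 × 10^-27 kg·m/s (from frequency = 1820 THz, via p = hf/c).
Ratio = 2.321 × 10^-35 / 4.023 × 10^-27 = 5.77 × 10^-9.

5.77 × 10^-9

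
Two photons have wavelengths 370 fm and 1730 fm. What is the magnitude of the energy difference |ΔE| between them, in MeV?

2.63 MeV

Using E = hc/λ: E₁ = 5.369 × 10^-13 J, E₂ = 1.148 × 10^-13 J.
|ΔE| = |5.369 × 10^-13 − 1.148 × 10^-13| = 4.22 × 10^-13 J = 2.63 MeV.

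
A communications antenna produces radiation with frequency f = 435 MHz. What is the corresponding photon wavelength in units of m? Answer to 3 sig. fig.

0.689 m

First convert: f = 435 MHz = 4.35 × 10^8 Hz.
For a photon λ = c/f, so λ = 0.6892 m.
So λ ≈ 0.689 m.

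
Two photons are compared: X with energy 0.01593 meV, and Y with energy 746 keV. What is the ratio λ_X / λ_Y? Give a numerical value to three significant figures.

4.68·10^10

λ_X = 0.07783 m (from energy = 0.01593 meV, via λ = hc/E).
λ_Y = 1.662·10^-12 m (from energy = 746 keV, via λ = hc/E).
Ratio = 0.07783 / 1.662·10^-12 = 4.68·10^10.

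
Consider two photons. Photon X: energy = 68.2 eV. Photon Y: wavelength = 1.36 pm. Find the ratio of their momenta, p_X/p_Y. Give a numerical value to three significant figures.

p_X = 3.645 × 10^-26 kg·m/s (from energy = 68.2 eV, via p = E/c).
p_Y = 4.872 × 10^-22 kg·m/s (from wavelength = 1.36 pm, via p = h/λ).
Ratio = 3.645 × 10^-26 / 4.872 × 10^-22 = 7.48 × 10^-5.

7.48 × 10^-5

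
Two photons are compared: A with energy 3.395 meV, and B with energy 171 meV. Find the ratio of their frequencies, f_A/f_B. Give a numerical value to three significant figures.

0.0199

f_A = 8.209e11 Hz (from energy = 3.395 meV, via f = E/h).
f_B = 4.135e13 Hz (from energy = 171 meV, via f = E/h).
Ratio = 8.209e11 / 4.135e13 = 0.0199.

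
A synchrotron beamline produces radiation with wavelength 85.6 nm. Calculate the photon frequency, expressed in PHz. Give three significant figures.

3.50 PHz

Convert to SI: λ = 85.6 nm = 8.56e-8 m.
Apply f = c/λ: f = 3.502e15 Hz.
Converting to PHz: f = 3.502 PHz ≈ 3.50 PHz.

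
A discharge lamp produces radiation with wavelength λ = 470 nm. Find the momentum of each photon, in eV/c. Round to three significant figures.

In SI units: λ = 470 nm = 4.7e-7 m.
Since p = h/λ for a photon, p = 1.410e-27 kg·m/s.
Converting to eV/c: p = 2.638 eV/c ≈ 2.64 eV/c.

2.64 eV/c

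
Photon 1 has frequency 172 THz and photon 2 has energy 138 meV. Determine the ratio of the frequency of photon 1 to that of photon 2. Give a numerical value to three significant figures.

f_1 = 1.720 × 10^14 Hz (from frequency = 172 THz, via f given directly).
f_2 = 3.337 × 10^13 Hz (from energy = 138 meV, via f = E/h).
Ratio = 1.720 × 10^14 / 3.337 × 10^13 = 5.15.

5.15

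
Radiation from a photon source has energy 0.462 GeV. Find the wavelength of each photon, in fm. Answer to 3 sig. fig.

2.68 fm

In SI units: E = 0.462 GeV = 7.4021·10^-11 J.
For a photon λ = hc/E, so λ = 2.684·10^-15 m.
Converting to fm: λ = 2.684 fm ≈ 2.68 fm.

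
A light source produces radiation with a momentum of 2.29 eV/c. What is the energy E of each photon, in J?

Use c = 2.99792458e8 m/s, 1 eV = 1.602176634e-19 J.
Convert to SI: p = 2.29 eV/c = 1.2238e-27 kg·m/s.
Since E = pc for a photon, E = 3.669e-19 J.
So E ≈ 3.67e-19 J.

3.67e-19 J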